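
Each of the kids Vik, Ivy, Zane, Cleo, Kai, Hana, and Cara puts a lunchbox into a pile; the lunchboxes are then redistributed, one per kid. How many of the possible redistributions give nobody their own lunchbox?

1854

Let Aᵢ be the assignments in which kid i gets their own lunchbox. We want the size of the complement of A₁∪…∪A_7.
By inclusion–exclusion this is Σ_{j=0}^{7} (−1)^j C(7,j)·(7−j)!.
Computing: 5040 − 5040 + 2520 − 840 + 210 − 42 + 7 − 1 = 1854.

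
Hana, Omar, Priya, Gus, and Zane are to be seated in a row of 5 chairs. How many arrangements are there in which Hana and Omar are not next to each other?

Of the 5! = 120 arrangements, those with Hana and Omar adjacent number 2 × 4! = 48 (treat the pair as a block with 2 internal orders).
Complementary counting: 120 − 48 = 72.

72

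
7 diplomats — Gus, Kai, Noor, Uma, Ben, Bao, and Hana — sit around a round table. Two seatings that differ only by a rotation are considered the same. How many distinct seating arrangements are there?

Around a circle, 7 distinct people have 7!/7 = (6)! = 720 rotationally distinct seatings.

720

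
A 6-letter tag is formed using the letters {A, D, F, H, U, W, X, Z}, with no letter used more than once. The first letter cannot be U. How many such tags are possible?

The first letter has 8−1 = 7 choices (anything except U).
The remaining 5 letters are filled from the other 7 symbols without repetition: 7 × 6 × 5 × 4 × 3 = 2520.
Total: 7 × 2520 = 17640.

17640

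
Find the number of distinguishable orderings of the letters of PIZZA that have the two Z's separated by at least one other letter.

There are 5!/(2!) = 60 arrangements of PIZZA in total.
Arrangements with the Z's together: treat ZZ as one letter, giving (4)! = 24.
Hence 60 − 24 = 36.

36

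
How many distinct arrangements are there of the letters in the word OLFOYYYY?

840

The 8 letters of OLFOYYYY have repeats: O appearing twice and Y appearing 4 times.
The number of distinct arrangements is 8!/(4!·2!) = 40320/48 = 840.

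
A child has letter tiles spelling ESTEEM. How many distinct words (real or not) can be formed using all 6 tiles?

ESTEEM has 6 letters with E appearing 3 times.
So there are 6! / (3!) = 120 distinguishable arrangements.

120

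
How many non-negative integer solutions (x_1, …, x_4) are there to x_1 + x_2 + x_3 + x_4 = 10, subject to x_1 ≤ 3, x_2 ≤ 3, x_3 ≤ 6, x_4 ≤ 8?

104

By stars and bars, unrestricted non-negative solutions to x_1+…+x_4 = 10 number C(10+3,3) = 286.
Subtract solutions that violate a single cap (substitute x_i' = x_i − (cap_i+1)): x_1 ≥ 4 gives C(9,3) = 84; x_2 ≥ 4 gives C(9,3) = 84; x_3 ≥ 7 gives C(6,3) = 20; x_4 ≥ 9 gives C(4,3) = 4. Together 192.
Add back pairs where two caps are both exceeded: 10 + 0 + 0 + 0 + 0 + 0 = 10.
By inclusion–exclusion the count is 286 − 192 + 10 = 104.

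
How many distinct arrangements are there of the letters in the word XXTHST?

The 6 letters of XXTHST have repeats: T appearing twice and X appearing twice.
The number of distinct arrangements is 6!/(2!·2!) = 720/4 = 180.

180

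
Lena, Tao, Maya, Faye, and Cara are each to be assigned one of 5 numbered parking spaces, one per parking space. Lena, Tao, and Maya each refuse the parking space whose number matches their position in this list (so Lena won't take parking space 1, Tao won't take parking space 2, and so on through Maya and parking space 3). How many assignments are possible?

Let Aᵢ (for i ∈ {1, 2, 3}) be the placements that put person i in their forbidden parking space. Any j of these fix j positions, leaving (5−j)! ways to fill the rest, and there are C(3,j) ways to pick which j.
By inclusion–exclusion, the number of valid placements is Σ_{j=0}^{3} (−1)^j C(3,j)·(5−j)!.
Computing: 120 − 72 + 18 − 2 = 64.

64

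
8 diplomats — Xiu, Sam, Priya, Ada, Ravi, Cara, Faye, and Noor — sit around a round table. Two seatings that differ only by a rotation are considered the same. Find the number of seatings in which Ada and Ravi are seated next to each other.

1440

Glue Ada and Ravi into a block (2 internal orders). Seating 7 units around a circle gives (6)! arrangements.
So 2 × (6)! = 2 × 720 = 1440.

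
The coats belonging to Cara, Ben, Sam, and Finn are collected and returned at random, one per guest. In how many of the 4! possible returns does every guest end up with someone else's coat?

Let Aᵢ be the assignments in which guest i gets their own coat. We want the size of the complement of A₁∪…∪A_4.
By inclusion–exclusion this is Σ_{j=0}^{4} (−1)^j C(4,j)·(4−j)!.
Computing: 24 − 24 + 12 − 4 + 1 = 9.

9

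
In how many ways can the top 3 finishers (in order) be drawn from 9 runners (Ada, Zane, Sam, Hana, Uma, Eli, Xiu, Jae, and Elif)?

This is an ordered selection of 3 from 9: P(9,3).
That gives 9 × 8 × 7 = 504.

504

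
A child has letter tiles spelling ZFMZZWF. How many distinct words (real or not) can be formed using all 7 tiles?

420

The 7 letters of ZFMZZWF have repeats: F appearing twice and Z appearing 3 times.
Dividing 7! = 5040 by 3!·2! = 12 for the repeated letters gives 420.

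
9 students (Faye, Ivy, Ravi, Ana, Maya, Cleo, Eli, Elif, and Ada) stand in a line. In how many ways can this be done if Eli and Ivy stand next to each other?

Place the 7 others and the Eli-Ivy pair as 8 objects in a line; the pair has 2 internal arrangements.
That gives 2 × 8! = 2 × 40320 = 80640.

80640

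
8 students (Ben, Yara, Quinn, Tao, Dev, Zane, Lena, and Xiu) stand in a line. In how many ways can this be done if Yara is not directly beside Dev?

30240

Of the 8! = 40320 arrangements, those with Yara and Dev adjacent number 2 × 7! = 10080 (treat the pair as a block with 2 internal orders).
So 40320 − 10080 = 30240 arrangements keep them apart.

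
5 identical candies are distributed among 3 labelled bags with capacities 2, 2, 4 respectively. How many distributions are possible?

8

Without the upper bounds there are C(7,2) = 21 ways to split 5 among 3 bags.
Subtract solutions that violate a single cap (substitute x_i' = x_i − (cap_i+1)): x_1 ≥ 3 gives C(4,2) = 6; x_2 ≥ 3 gives C(4,2) = 6; x_3 ≥ 5 gives C(2,2) = 1. Together 13.
No two caps can be exceeded simultaneously, so the pair terms are all 0.
By inclusion–exclusion the count is 21 − 13 + 0 = 8.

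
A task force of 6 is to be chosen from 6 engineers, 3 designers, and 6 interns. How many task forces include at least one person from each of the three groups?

Unrestricted: C(15,6) = 5005 ways to pick any 6 of the 15.
Selections missing a whole group: no engineers → C(9,6) = 84; no designers → C(12,6) = 924; no interns → C(9,6) = 84.
Add back selections omitting two groups (i.e. drawn from a single group): C(6,6) + C(3,6) + C(6,6) = 2.
By inclusion–exclusion: 5005 − 1092 + 2 = 3915.

3915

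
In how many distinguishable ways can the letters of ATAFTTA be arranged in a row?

140

ATAFTTA has 7 letters with A appearing 3 times and T appearing 3 times.
Dividing 7! = 5040 by 3!·3! = 36 for the repeated letters gives 140.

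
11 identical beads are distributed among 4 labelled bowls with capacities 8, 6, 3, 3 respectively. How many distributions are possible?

By stars and bars, unrestricted non-negative solutions to x_1+…+x_4 = 11 number C(11+3,3) = 364.
Subtract solutions that violate a single cap (substitute x_i' = x_i − (cap_i+1)): x_1 ≥ 9 gives C(5,3) = 10; x_2 ≥ 7 gives C(7,3) = 35; x_3 ≥ 4 gives C(10,3) = 120; x_4 ≥ 4 gives C(10,3) = 120. Together 285.
Add back pairs where two caps are both exceeded: 0 + 0 + 0 + 1 + 1 + 20 = 22.
By inclusion–exclusion the count is 364 − 285 + 22 = 101.

101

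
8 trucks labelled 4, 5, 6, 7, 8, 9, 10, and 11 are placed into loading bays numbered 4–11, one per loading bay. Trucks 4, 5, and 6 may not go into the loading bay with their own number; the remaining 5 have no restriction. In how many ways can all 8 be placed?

27240

Let Aᵢ (for i ∈ {4, 5, 6}) be the placements that put truck i in its forbidden loading bay. Any j of these fix j positions, leaving (8−j)! ways to fill the rest, and there are C(3,j) ways to pick which j.
By inclusion–exclusion, the number of valid placements is Σ_{j=0}^{3} (−1)^j C(3,j)·(8−j)!.
Computing: 40320 − 15120 + 2160 − 120 = 27240.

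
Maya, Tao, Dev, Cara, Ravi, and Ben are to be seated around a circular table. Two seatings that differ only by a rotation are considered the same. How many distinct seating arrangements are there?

120

Seat Maya anywhere (absorbing the rotational symmetry), then permute the other 5: (5)! = 120.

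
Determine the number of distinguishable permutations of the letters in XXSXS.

Letter multiplicities in XXSXS: S×2, X×3.
So there are 5! / (3!·2!) = 10 distinguishable arrangements.

10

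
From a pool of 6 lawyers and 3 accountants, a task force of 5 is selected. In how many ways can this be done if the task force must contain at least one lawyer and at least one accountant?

120

Total 5-person selections from all 9: C(9,5) = 126.
Selections missing a whole group: no lawyers → C(3,5) = 0; no accountants → C(6,5) = 6.
Both groups omitted at once is impossible, so 126 − 6 = 120.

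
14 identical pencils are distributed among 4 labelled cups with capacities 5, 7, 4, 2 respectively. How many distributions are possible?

Ignoring the caps, the number of non-negative solutions to x_1+…+x_4 = 14 is C(17,3) = 680.
Subtract solutions that violate a single cap (substitute x_i' = x_i − (cap_i+1)): x_1 ≥ 6 gives C(11,3) = 165; x_2 ≥ 8 gives C(9,3) = 84; x_3 ≥ 5 gives C(12,3) = 220; x_4 ≥ 3 gives C(14,3) = 364. Together 833.
Add back pairs where two caps are both exceeded: 1 + 20 + 56 + 4 + 20 + 84 = 185.
Subtract triples: 0 + 0 + 1 + 0 = 1.
By inclusion–exclusion the count is 680 − 833 + 185 − 1 = 31.

31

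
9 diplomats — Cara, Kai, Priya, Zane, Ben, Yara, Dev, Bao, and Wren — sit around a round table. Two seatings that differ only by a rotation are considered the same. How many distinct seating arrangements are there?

Fix one person's seat to break rotational symmetry; the remaining 8 people can be arranged in (8)! = 40320 ways.

40320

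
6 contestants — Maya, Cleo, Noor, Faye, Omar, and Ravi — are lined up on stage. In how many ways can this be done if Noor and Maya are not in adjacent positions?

480

There are 6! = 720 arrangements in all. If Noor and Maya are adjacent, merging them into one block gives 2·(5)! = 240 arrangements.
Complementary counting: 720 − 240 = 480.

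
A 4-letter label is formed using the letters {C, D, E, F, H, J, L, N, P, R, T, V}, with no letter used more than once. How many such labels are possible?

11880

This is a permutation of 4 out of 12: P(12,4) = 12!/8!.
12 × 11 × 10 × 9 = 11880.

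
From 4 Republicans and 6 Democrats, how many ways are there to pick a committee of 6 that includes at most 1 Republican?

Split by how many Republicans are chosen (0 through 1).
Sum: C(4,0)·C(6,6) + C(4,1)·C(6,5) = 1 + 24 = 25.

25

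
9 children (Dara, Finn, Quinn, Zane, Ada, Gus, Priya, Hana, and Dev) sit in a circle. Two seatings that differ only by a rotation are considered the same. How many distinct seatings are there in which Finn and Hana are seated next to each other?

10080

Treat {Finn, Hana} as one unit (2 internal orders) and seat the resulting 8 units around the table: (7)! circular arrangements.
So 2 × (7)! = 2 × 5040 = 10080.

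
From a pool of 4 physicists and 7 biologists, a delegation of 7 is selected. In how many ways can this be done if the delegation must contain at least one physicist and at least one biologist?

329

Unrestricted: C(11,7) = 330 ways to pick any 7 of the 11.
Subtract selections that omit an entire group: no physicists → C(7,7) = 1; no biologists → C(4,7) = 0.
Both groups omitted at once is impossible, so 330 − 1 = 329.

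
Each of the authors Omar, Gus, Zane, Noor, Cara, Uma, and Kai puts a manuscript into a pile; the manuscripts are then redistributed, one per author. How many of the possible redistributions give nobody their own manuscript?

1854

This is the derangement count D_7: permutations of 7 items with no fixed point.
By inclusion–exclusion this is Σ_{j=0}^{7} (−1)^j C(7,j)·(7−j)!.
Computing: 5040 − 5040 + 2520 − 840 + 210 − 42 + 7 − 1 = 1854.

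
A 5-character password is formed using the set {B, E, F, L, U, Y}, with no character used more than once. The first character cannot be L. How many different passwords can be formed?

600

The first character has 6−1 = 5 choices (anything except L).
The remaining 4 characters are filled from the other 5 symbols without repetition: 5 × 4 × 3 × 2 = 120.
Total: 5 × 120 = 600.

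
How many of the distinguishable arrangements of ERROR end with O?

Fix O in the last position and arrange the remaining 4 letters.
Those 4 letters have R appearing 3 times, giving (4)!/(3!) = 4.

4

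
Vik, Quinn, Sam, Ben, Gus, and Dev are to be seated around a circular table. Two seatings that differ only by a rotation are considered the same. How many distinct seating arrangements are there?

120

Seat Vik anywhere (absorbing the rotational symmetry), then permute the other 5: (5)! = 120.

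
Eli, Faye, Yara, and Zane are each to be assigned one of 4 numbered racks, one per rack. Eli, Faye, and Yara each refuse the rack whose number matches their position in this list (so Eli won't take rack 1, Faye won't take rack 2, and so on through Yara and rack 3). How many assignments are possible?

11

Let Aᵢ (for i ∈ {1, 2, 3}) be the placements that put person i in their forbidden rack. Any j of these fix j positions, leaving (4−j)! ways to fill the rest, and there are C(3,j) ways to pick which j.
By inclusion–exclusion, the number of valid placements is Σ_{j=0}^{3} (−1)^j C(3,j)·(4−j)!.
Computing: 24 − 18 + 6 − 1 = 11.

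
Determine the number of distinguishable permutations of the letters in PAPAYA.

Letter multiplicities in PAPAYA: A×3, P×2, Y×1.
So there are 6! / (3!·2!) = 60 distinguishable arrangements.

60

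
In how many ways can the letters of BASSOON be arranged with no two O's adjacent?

Total arrangements of BASSOON: 7!/(2!·2!) = 1260.
If the two O's are adjacent, glue them into one block, leaving 6 items to arrange: (6)!/(2!) = 360 ways.
Hence 1260 − 360 = 900.

900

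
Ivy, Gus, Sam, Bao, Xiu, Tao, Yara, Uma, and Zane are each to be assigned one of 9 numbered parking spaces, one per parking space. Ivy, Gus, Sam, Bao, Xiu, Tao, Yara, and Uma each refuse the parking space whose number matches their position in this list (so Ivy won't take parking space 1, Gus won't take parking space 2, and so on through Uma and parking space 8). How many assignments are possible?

148329

Let Aᵢ (for 1 ≤ i ≤ 8) be the placements that put person i in their forbidden parking space. Any j of these fix j positions, leaving (9−j)! ways to fill the rest, and there are C(8,j) ways to pick which j.
By inclusion–exclusion, the number of valid placements is Σ_{j=0}^{8} (−1)^j C(8,j)·(9−j)!.
Computing: 362880 − 322560 + 141120 − 40320 + 8400 − 1344 + 168 − 16 + 1 = 148329.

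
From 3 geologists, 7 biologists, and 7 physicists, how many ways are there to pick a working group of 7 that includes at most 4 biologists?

Split by how many biologists are chosen (0 through 4).
Sum: C(7,0)·C(10,7) + C(7,1)·C(10,6) + C(7,2)·C(10,5) + C(7,3)·C(10,4) + C(7,4)·C(10,3) = 120 + 1470 + 5292 + 7350 + 4200 = 18432.

18432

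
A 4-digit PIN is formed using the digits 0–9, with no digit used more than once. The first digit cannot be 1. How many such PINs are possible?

4536

The first digit has 10−1 = 9 choices (anything except 1).
The remaining 3 digits are filled from the other 9 symbols without repetition: 9 × 8 × 7 = 504.
Total: 9 × 504 = 4536.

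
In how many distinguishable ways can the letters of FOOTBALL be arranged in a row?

10080

FOOTBALL has 8 letters with L appearing twice and O appearing twice.
So there are 8! / (2!·2!) = 10080 distinguishable arrangements.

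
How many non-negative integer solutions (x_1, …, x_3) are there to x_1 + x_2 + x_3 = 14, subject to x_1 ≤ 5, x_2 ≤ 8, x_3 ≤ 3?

By stars and bars, unrestricted non-negative solutions to x_1+…+x_3 = 14 number C(14+2,2) = 120.
Subtract solutions that violate a single cap (substitute x_i' = x_i − (cap_i+1)): x_1 ≥ 6 gives C(10,2) = 45; x_2 ≥ 9 gives C(7,2) = 21; x_3 ≥ 4 gives C(12,2) = 66. Together 132.
Add back pairs where two caps are both exceeded: 0 + 15 + 3 = 18.
By inclusion–exclusion the count is 120 − 132 + 18 = 6.

6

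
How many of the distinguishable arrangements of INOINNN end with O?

Fix O in the last position and arrange the remaining 6 letters.
Those 6 letters have I appearing twice and N appearing 4 times, giving (6)!/(4!·2!) = 15.

15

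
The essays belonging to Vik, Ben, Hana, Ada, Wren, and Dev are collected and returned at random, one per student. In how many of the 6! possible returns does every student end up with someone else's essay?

This is the derangement count D_6: permutations of 6 items with no fixed point.
By inclusion–exclusion this is Σ_{j=0}^{6} (−1)^j C(6,j)·(6−j)!.
Computing: 720 − 720 + 360 − 120 + 30 − 6 + 1 = 265.

265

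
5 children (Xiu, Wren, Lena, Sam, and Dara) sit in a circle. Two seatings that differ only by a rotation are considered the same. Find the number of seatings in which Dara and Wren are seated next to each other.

12

Glue Dara and Wren into a block (2 internal orders). Seating 4 units around a circle gives (3)! arrangements.
So 2 × (3)! = 2 × 6 = 12.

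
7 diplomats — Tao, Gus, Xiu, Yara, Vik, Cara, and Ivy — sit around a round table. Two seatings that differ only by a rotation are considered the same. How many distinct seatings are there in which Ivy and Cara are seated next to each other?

240

Glue Ivy and Cara into a block (2 internal orders). Seating 6 units around a circle gives (5)! arrangements.
So 2 × (5)! = 2 × 120 = 240.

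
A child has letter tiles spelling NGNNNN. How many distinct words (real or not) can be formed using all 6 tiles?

The 6 letters of NGNNNN have repeats: N appearing 5 times.
The number of distinct arrangements is 6!/(5!) = 720/120 = 6.

6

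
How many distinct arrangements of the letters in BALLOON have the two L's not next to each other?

900

Total arrangements of BALLOON: 7!/(2!·2!) = 1260.
If the two L's are adjacent, glue them into one block, leaving 6 items to arrange: (6)!/(2!) = 360 ways.
Hence 1260 − 360 = 900.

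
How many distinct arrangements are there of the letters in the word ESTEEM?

Letter multiplicities in ESTEEM: E×3, M×1, S×1, T×1.
So there are 6! / (3!) = 120 distinguishable arrangements.

120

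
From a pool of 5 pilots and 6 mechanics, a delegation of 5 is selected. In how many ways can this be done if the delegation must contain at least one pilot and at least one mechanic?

With no constraint there are C(11,5) = 462 possible selections.
Subtract selections that omit an entire group: no pilots → C(6,5) = 6; no mechanics → C(5,5) = 1.
Both groups omitted at once is impossible, so 462 − 7 = 455.

455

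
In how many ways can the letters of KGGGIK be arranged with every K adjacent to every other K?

Treat the 2 copies of K as a single block. The multiset to arrange is then {KK, G, G, G, I}, 5 items in all.
That gives (5)!/(3!) = 20 arrangements.

20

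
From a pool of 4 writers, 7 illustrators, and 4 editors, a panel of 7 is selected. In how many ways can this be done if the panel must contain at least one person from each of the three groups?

5768

With no constraint there are C(15,7) = 6435 possible selections.
Selections missing a whole group: no writers → C(11,7) = 330; no illustrators → C(8,7) = 8; no editors → C(11,7) = 330.
Add back selections omitting two groups (i.e. drawn from a single group): C(4,7) + C(7,7) + C(4,7) = 1.
By inclusion–exclusion: 6435 − 668 + 1 = 5768.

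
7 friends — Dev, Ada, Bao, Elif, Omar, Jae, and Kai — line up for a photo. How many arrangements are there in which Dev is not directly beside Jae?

3600

Of the 7! = 5040 arrangements, those with Dev and Jae adjacent number 2 × 6! = 1440 (treat the pair as a block with 2 internal orders).
So 5040 − 1440 = 3600 arrangements keep them apart.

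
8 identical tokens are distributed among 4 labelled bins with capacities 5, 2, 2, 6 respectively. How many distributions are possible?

By stars and bars, unrestricted non-negative solutions to x_1+…+x_4 = 8 number C(8+3,3) = 165.
Subtract solutions that violate a single cap (substitute x_i' = x_i − (cap_i+1)): x_1 ≥ 6 gives C(5,3) = 10; x_2 ≥ 3 gives C(8,3) = 56; x_3 ≥ 3 gives C(8,3) = 56; x_4 ≥ 7 gives C(4,3) = 4. Together 126.
Add back pairs where two caps are both exceeded: 0 + 0 + 0 + 10 + 0 + 0 = 10.
By inclusion–exclusion the count is 165 − 126 + 10 = 49.

49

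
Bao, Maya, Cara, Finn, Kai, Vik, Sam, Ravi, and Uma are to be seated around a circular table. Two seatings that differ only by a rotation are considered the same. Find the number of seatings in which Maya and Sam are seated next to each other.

Treat {Maya, Sam} as one unit (2 internal orders) and seat the resulting 8 units around the table: (7)! circular arrangements.
So 2 × (7)! = 2 × 5040 = 10080.

10080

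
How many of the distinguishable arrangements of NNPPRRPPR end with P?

Fix P in the last position and arrange the remaining 8 letters.
Those 8 letters have N appearing twice, P appearing 3 times, and R appearing 3 times, giving (8)!/(3!·3!·2!) = 560.

560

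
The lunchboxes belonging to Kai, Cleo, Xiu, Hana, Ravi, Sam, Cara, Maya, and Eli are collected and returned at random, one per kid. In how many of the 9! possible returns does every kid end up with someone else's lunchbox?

Let Aᵢ be the assignments in which kid i gets their own lunchbox. We want the size of the complement of A₁∪…∪A_9.
By inclusion–exclusion this is Σ_{j=0}^{9} (−1)^j C(9,j)·(9−j)!.
Computing: 362880 − 362880 + 181440 − 60480 + 15120 − 3024 + 504 − 72 + 9 − 1 = 133496.

133496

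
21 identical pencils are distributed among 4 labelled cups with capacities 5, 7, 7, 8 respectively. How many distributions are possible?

83

Ignoring the caps, the number of non-negative solutions to x_1+…+x_4 = 21 is C(24,3) = 2024.
Subtract solutions that violate a single cap (substitute x_i' = x_i − (cap_i+1)): x_1 ≥ 6 gives C(18,3) = 816; x_2 ≥ 8 gives C(16,3) = 560; x_3 ≥ 8 gives C(16,3) = 560; x_4 ≥ 9 gives C(15,3) = 455. Together 2391.
Add back pairs where two caps are both exceeded: 120 + 120 + 84 + 56 + 35 + 35 = 450.
By inclusion–exclusion the count is 2024 − 2391 + 450 = 83.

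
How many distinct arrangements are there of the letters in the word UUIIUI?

Letter multiplicities in UUIIUI: I×3, U×3.
The number of distinct arrangements is 6!/(3!·3!) = 720/36 = 20.

20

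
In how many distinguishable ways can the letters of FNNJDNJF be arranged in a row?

FNNJDNJF has 8 letters with F appearing twice, J appearing twice, and N appearing 3 times.
Dividing 8! = 40320 by 3!·2!·2! = 24 for the repeated letters gives 1680.

1680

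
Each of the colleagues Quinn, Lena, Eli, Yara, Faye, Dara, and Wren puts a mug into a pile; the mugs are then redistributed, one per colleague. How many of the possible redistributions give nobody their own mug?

1854

This is the derangement count D_7: permutations of 7 items with no fixed point.
By inclusion–exclusion this is Σ_{j=0}^{7} (−1)^j C(7,j)·(7−j)!.
Computing: 5040 − 5040 + 2520 − 840 + 210 − 42 + 7 − 1 = 1854.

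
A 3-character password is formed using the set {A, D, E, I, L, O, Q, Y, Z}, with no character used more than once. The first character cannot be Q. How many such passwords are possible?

The first character has 9−1 = 8 choices (anything except Q).
The remaining 2 characters are filled from the other 8 symbols without repetition: 8 × 7 = 56.
Total: 8 × 56 = 448.

448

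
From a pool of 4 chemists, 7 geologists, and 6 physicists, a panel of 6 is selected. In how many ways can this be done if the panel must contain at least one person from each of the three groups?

9996

Unrestricted: C(17,6) = 12376 ways to pick any 6 of the 17.
Subtract selections that omit an entire group: no chemists → C(13,6) = 1716; no geologists → C(10,6) = 210; no physicists → C(11,6) = 462.
Add back selections omitting two groups (i.e. drawn from a single group): C(4,6) + C(7,6) + C(6,6) = 8.
By inclusion–exclusion: 12376 − 2388 + 8 = 9996.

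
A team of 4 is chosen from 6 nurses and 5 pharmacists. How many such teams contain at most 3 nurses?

315

Split by how many nurses are chosen (0 through 3).
Sum: C(6,0)·C(5,4) + C(6,1)·C(5,3) + C(6,2)·C(5,2) + C(6,3)·C(5,1) = 5 + 60 + 150 + 100 = 315.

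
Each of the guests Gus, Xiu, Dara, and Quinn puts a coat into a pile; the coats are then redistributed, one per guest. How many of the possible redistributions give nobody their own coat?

9

Count assignments avoiding every fixed point. For any j of the 4 guests fixed to their own coat, the other 4−j can be arranged in (4−j)! ways.
By inclusion–exclusion this is Σ_{j=0}^{4} (−1)^j C(4,j)·(4−j)!.
Computing: 24 − 24 + 12 − 4 + 1 = 9.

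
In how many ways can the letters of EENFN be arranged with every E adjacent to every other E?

12

Treat the 2 copies of E as a single block. The multiset to arrange is then {EE, F, N, N}, 4 items in all.
That gives (4)!/(2!) = 12 arrangements.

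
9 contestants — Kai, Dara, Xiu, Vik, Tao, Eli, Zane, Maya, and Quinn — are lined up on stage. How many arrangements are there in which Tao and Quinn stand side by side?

80640

Treat {Tao, Quinn} as a single unit. There are 8 units to order, and the pair itself can be ordered 2 ways.
So the count is 2·(8)! = 80640.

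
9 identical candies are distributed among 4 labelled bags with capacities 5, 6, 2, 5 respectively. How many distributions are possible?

88

Without the upper bounds there are C(12,3) = 220 ways to split 9 among 4 bags.
Subtract solutions that violate a single cap (substitute x_i' = x_i − (cap_i+1)): x_1 ≥ 6 gives C(6,3) = 20; x_2 ≥ 7 gives C(5,3) = 10; x_3 ≥ 3 gives C(9,3) = 84; x_4 ≥ 6 gives C(6,3) = 20. Together 134.
Add back pairs where two caps are both exceeded: 0 + 1 + 0 + 0 + 0 + 1 = 2.
By inclusion–exclusion the count is 220 − 134 + 2 = 88.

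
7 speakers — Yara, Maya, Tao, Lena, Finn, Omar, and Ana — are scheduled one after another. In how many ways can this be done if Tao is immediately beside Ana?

Glue Tao and Ana into one block (2 internal orders), leaving 6 units to arrange in a row.
That gives 2 × 6! = 2 × 720 = 1440.

1440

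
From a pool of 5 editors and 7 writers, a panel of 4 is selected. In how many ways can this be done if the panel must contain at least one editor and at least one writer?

455

Total 4-person selections from all 12: C(12,4) = 495.
Selections missing a whole group: no editors → C(7,4) = 35; no writers → C(5,4) = 5.
Both groups omitted at once is impossible, so 495 − 40 = 455.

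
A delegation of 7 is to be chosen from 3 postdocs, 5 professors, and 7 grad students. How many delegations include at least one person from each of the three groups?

With no constraint there are C(15,7) = 6435 possible selections.
Subtract selections that omit an entire group: no postdocs → C(12,7) = 792; no professors → C(10,7) = 120; no grad students → C(8,7) = 8.
Add back selections omitting two groups (i.e. drawn from a single group): C(3,7) + C(5,7) + C(7,7) = 1.
By inclusion–exclusion: 6435 − 920 + 1 = 5516.

5516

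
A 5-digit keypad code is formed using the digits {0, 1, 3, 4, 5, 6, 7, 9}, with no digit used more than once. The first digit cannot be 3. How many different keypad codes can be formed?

5880

The first digit has 8−1 = 7 choices (anything except 3).
The remaining 4 digits are filled from the other 7 symbols without repetition: 7 × 6 × 5 × 4 = 840.
Total: 7 × 840 = 5880.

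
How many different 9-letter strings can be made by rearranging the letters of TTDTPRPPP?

TTDTPRPPP has 9 letters with P appearing 4 times and T appearing 3 times.
The number of distinct arrangements is 9!/(4!·3!) = 362880/144 = 2520.

2520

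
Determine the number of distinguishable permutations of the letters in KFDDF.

Letter multiplicities in KFDDF: D×2, F×2, K×1.
The number of distinct arrangements is 5!/(2!·2!) = 120/4 = 30.

30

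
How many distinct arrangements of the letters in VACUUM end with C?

With the last slot taken by C, it remains to arrange the other 5 letters (VAUUM).
Those 5 letters have U appearing twice, giving (5)!/(2!) = 60.

60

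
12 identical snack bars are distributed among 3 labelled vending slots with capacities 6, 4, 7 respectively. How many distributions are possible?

20

By stars and bars, unrestricted non-negative solutions to x_1+…+x_3 = 12 number C(12+2,2) = 91.
Subtract solutions that violate a single cap (substitute x_i' = x_i − (cap_i+1)): x_1 ≥ 7 gives C(7,2) = 21; x_2 ≥ 5 gives C(9,2) = 36; x_3 ≥ 8 gives C(6,2) = 15. Together 72.
Add back pairs where two caps are both exceeded: 1 + 0 + 0 = 1.
By inclusion–exclusion the count is 91 − 72 + 1 = 20.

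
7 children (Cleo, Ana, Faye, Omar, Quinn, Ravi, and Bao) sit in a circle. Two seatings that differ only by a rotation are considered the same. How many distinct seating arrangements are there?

Seat Cleo anywhere (absorbing the rotational symmetry), then permute the other 6: (6)! = 720.

720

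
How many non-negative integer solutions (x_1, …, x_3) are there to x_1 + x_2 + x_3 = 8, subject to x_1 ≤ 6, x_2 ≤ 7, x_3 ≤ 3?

26

Without the upper bounds there are C(10,2) = 45 ways to split 8 among 3 variables.
Subtract solutions that violate a single cap (substitute x_i' = x_i − (cap_i+1)): x_1 ≥ 7 gives C(3,2) = 3; x_2 ≥ 8 gives C(2,2) = 1; x_3 ≥ 4 gives C(6,2) = 15. Together 19.
No two caps can be exceeded simultaneously, so the pair terms are all 0.
By inclusion–exclusion the count is 45 − 19 + 0 = 26.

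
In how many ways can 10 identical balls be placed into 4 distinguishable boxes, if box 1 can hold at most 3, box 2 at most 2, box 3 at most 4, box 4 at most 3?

10

Without the upper bounds there are C(13,3) = 286 ways to split 10 among 4 boxes.
Subtract solutions that violate a single cap (substitute x_i' = x_i − (cap_i+1)): x_1 ≥ 4 gives C(9,3) = 84; x_2 ≥ 3 gives C(10,3) = 120; x_3 ≥ 5 gives C(8,3) = 56; x_4 ≥ 4 gives C(9,3) = 84. Together 344.
Add back pairs where two caps are both exceeded: 20 + 4 + 10 + 10 + 20 + 4 = 68.
By inclusion–exclusion the count is 286 − 344 + 68 = 10.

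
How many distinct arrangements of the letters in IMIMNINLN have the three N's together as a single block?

Treat the 3 copies of N as a single block. The multiset to arrange is then {NNN, I, I, I, L, M, M}, 7 items in all.
That gives (7)!/(3!·2!) = 420 arrangements.

420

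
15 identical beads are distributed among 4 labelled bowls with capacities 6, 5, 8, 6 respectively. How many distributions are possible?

Without the upper bounds there are C(18,3) = 816 ways to split 15 among 4 bowls.
Subtract solutions that violate a single cap (substitute x_i' = x_i − (cap_i+1)): x_1 ≥ 7 gives C(11,3) = 165; x_2 ≥ 6 gives C(12,3) = 220; x_3 ≥ 9 gives C(9,3) = 84; x_4 ≥ 7 gives C(11,3) = 165. Together 634.
Add back pairs where two caps are both exceeded: 10 + 0 + 4 + 1 + 10 + 0 = 25.
By inclusion–exclusion the count is 816 − 634 + 25 = 207.

207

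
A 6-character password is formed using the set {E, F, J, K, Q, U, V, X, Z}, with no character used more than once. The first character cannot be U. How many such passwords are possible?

The first character has 9−1 = 8 choices (anything except U).
The remaining 5 characters are filled from the other 8 symbols without repetition: 8 × 7 × 6 × 5 × 4 = 6720.
Total: 8 × 6720 = 53760.

53760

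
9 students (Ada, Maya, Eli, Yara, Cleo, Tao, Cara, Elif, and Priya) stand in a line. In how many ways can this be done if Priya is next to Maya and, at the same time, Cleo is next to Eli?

Treat {Priya,Maya} as one block (2 orders) and {Cleo,Eli} as another (2 orders).
That leaves 7 units to arrange: 2 × 2 × 7! = 4 × 5040 = 20160.

20160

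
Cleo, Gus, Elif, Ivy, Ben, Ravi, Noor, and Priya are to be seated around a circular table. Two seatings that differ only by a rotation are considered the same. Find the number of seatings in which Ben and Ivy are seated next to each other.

1440

Treat {Ben, Ivy} as one unit (2 internal orders) and seat the resulting 7 units around the table: (6)! circular arrangements.
So 2 × (6)! = 2 × 720 = 1440.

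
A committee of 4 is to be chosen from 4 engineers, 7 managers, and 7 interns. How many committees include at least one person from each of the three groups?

1470

With no constraint there are C(18,4) = 3060 possible selections.
Subtract selections that omit an entire group: no engineers → C(14,4) = 1001; no managers → C(11,4) = 330; no interns → C(11,4) = 330.
Add back selections omitting two groups (i.e. drawn from a single group): C(4,4) + C(7,4) + C(7,4) = 71.
By inclusion–exclusion: 3060 − 1661 + 71 = 1470.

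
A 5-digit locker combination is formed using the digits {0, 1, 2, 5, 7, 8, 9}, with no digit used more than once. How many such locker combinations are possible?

2520

This is a permutation of 5 out of 7: P(7,5) = 7!/2!.
7 × 6 × 5 × 4 × 3 = 2520.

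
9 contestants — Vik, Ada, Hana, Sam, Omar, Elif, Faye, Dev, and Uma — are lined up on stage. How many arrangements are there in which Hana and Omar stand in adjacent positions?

Place the 7 others and the Hana-Omar pair as 8 objects in a line; the pair has 2 internal arrangements.
That gives 2 × 8! = 2 × 40320 = 80640.

80640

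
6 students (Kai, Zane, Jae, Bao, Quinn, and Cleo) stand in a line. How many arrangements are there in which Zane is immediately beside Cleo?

Glue Zane and Cleo into one block (2 internal orders), leaving 5 units to arrange in a row.
That gives 2 × 5! = 2 × 120 = 240.

240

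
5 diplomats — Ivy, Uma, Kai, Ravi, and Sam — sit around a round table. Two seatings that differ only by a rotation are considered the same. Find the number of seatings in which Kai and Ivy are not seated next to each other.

All circular seatings of 5 people number (4)! = 24.
Seatings with Kai beside Ivy: treat them as a block with 2 internal orders, giving 2 × (3)! = 12.
Subtracting, 24 − 12 = 12.

12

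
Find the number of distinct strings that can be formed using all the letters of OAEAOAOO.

280

The 8 letters of OAEAOAOO have repeats: A appearing 3 times and O appearing 4 times.
The number of distinct arrangements is 8!/(4!·3!) = 40320/144 = 280.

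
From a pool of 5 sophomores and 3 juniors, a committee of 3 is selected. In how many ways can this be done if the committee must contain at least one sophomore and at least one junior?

45

Total 3-person selections from all 8: C(8,3) = 56.
Subtract selections that omit an entire group: no sophomores → C(3,3) = 1; no juniors → C(5,3) = 10.
Both groups omitted at once is impossible, so 56 − 11 = 45.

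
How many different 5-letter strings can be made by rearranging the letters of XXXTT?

XXXTT has 5 letters with T appearing twice and X appearing 3 times.
The number of distinct arrangements is 5!/(3!·2!) = 120/12 = 10.

10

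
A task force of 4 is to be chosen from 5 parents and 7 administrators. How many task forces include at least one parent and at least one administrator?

455

With no constraint there are C(12,4) = 495 possible selections.
Subtract selections that omit an entire group: no parents → C(7,4) = 35; no administrators → C(5,4) = 5.
Both groups omitted at once is impossible, so 495 − 40 = 455.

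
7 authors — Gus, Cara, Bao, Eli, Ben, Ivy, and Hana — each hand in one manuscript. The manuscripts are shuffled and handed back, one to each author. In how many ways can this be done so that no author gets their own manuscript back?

This is the derangement count D_7: permutations of 7 items with no fixed point.
By inclusion–exclusion this is Σ_{j=0}^{7} (−1)^j C(7,j)·(7−j)!.
Computing: 5040 − 5040 + 2520 − 840 + 210 − 42 + 7 − 1 = 1854.

1854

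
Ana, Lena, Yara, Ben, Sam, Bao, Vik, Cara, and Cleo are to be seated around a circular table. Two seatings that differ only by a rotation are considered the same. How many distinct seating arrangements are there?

40320

Seat Ana anywhere (absorbing the rotational symmetry), then permute the other 8: (8)! = 40320.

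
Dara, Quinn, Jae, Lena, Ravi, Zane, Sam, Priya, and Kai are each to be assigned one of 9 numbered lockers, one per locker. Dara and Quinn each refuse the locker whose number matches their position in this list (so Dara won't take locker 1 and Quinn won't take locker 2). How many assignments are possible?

Let Aᵢ (for i ∈ {1, 2}) be the placements that put person i in their forbidden locker. Any j of these fix j positions, leaving (9−j)! ways to fill the rest, and there are C(2,j) ways to pick which j.
By inclusion–exclusion, the number of valid placements is Σ_{j=0}^{2} (−1)^j C(2,j)·(9−j)!.
Computing: 362880 − 80640 + 5040 = 287280.

287280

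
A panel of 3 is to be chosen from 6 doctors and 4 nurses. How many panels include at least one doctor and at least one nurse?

Unrestricted: C(10,3) = 120 ways to pick any 3 of the 10.
Selections missing a whole group: no doctors → C(4,3) = 4; no nurses → C(6,3) = 20.
Both groups omitted at once is impossible, so 120 − 24 = 96.

96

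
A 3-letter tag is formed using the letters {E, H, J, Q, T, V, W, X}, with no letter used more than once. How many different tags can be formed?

This is a permutation of 3 out of 8: P(8,3) = 8!/5!.
8 × 7 × 6 = 336.

336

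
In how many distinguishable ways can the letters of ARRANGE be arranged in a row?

Letter multiplicities in ARRANGE: A×2, E×1, G×1, N×1, R×2.
The number of distinct arrangements is 7!/(2!·2!) = 5040/4 = 1260.

1260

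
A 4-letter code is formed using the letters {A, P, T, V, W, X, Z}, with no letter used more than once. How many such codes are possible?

840

Choose and order 4 of the 7 symbols: the first letter has 7 options, the next 6, then 5, 4.
7 × 6 × 5 × 4 = 840.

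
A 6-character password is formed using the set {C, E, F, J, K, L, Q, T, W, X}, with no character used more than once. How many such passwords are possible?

151200

With no repetition, fill the 6 characters in order: 10 choices, then 9, down to 5.
10 × 9 × 8 × 7 × 6 × 5 = 151200.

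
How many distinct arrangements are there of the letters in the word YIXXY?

30

Letter multiplicities in YIXXY: I×1, X×2, Y×2.
So there are 5! / (2!·2!) = 30 distinguishable arrangements.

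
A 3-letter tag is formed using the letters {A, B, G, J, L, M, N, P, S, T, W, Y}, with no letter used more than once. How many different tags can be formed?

1320

This is a permutation of 3 out of 12: P(12,3) = 12!/9!.
That product is 12 × 11 × 10 = 1320.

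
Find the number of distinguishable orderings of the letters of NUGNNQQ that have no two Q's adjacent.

300

Total arrangements of NUGNNQQ: 7!/(3!·2!) = 420.
If the two Q's are adjacent, glue them into one block, leaving 6 items to arrange: (6)!/(3!) = 120 ways.
Subtracting, 420 − 120 = 300 arrangements keep the Q's apart.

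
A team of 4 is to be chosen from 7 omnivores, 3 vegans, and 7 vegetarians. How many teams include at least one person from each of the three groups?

With no constraint there are C(17,4) = 2380 possible selections.
Selections missing a whole group: no omnivores → C(10,4) = 210; no vegans → C(14,4) = 1001; no vegetarians → C(10,4) = 210.
Add back selections omitting two groups (i.e. drawn from a single group): C(7,4) + C(3,4) + C(7,4) = 70.
By inclusion–exclusion: 2380 − 1421 + 70 = 1029.

1029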